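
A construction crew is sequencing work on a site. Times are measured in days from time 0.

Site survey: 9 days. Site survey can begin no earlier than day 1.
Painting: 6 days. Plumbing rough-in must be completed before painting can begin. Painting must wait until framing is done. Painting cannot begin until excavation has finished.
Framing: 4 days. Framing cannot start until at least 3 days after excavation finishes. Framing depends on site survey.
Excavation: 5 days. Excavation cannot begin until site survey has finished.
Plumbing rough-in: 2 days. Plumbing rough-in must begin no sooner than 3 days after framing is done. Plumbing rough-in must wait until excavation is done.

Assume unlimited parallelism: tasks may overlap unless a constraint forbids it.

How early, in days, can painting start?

After its own release at day 1, site survey can start at day 1 and finishes at day 10.
Excavation cannot begin until site survey (finishes day 10). It runs from day 10 to 10 + 5 = day 15.
Framing cannot start until excavation (finishes day 15, plus 3-day gap → day 18); site survey (finishes day 10). The controlling bound is day 18, so framing finishes at 18 + 4 = day 22.
Plumbing rough-in needs all of framing (finishes day 22, plus 3-day gap → day 25); excavation (finishes day 15). That puts its earliest start at day 25; it finishes at 25 + 2 = day 27.
Painting waits on plumbing rough-in (finishes day 27); framing (finishes day 22); excavation (finishes day 15). The latest of these is day 27, which is the earliest painting can start.

27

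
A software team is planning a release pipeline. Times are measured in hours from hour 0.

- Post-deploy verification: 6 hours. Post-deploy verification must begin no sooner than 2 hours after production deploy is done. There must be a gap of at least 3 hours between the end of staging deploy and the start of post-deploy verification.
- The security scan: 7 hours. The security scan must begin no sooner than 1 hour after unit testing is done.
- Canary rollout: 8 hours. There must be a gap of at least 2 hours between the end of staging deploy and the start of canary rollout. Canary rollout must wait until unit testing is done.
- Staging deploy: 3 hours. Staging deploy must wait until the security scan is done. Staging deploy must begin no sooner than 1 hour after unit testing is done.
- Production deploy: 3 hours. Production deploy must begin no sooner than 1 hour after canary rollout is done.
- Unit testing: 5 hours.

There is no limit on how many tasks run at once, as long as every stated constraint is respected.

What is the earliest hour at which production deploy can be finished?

30

Nothing blocks unit testing, so it runs from hour 0 to hour 5.
After unit testing (finishes hour 5, plus 1-hour gap → hour 6), the security scan can start at hour 6 and finishes at hour 13.
For staging deploy: the security scan (finishes hour 13); unit testing (finishes hour 5, plus 1-hour gap → hour 6). Taking the maximum gives a start of hour 13, and it finishes at 13 + 3 = hour 16.
Canary rollout cannot start until staging deploy (finishes hour 16, plus 2-hour gap → hour 18); unit testing (finishes hour 5). The controlling bound is hour 18, so canary rollout finishes at 18 + 8 = hour 26.
Production deploy cannot begin until canary rollout (finishes hour 26, plus 1-hour gap → hour 27). It runs from hour 27 to 27 + 3 = hour 30.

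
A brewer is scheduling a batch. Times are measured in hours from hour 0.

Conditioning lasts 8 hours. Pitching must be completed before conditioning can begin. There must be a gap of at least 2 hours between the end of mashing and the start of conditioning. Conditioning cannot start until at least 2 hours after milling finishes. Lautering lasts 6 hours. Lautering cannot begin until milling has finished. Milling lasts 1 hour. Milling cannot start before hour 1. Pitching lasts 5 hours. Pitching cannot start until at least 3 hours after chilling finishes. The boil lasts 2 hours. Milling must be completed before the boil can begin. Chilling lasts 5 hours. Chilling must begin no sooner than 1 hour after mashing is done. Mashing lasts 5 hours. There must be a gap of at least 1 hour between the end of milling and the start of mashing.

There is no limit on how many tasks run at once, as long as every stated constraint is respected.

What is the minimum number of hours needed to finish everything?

Milling cannot begin until its own release at hour 1. It runs from hour 1 to 1 + 1 = hour 2.
The boil cannot begin until milling (finishes hour 2). It runs from hour 2 to 2 + 2 = hour 4.
Lautering waits on milling (finishes hour 2), so it starts at hour 2 and finishes at 2 + 6 = hour 8.
After milling (finishes hour 2, plus 1-hour gap → hour 3), mashing can start at hour 3 and finishes at hour 8.
Chilling waits on mashing (finishes hour 8, plus 1-hour gap → hour 9), so it starts at hour 9 and finishes at 9 + 5 = hour 14.
After chilling (finishes hour 14, plus 3-hour gap → hour 17), pitching can start at hour 17 and finishes at hour 22.
Conditioning needs all of pitching (finishes hour 22); mashing (finishes hour 8, plus 2-hour gap → hour 10); milling (finishes hour 2, plus 2-hour gap → hour 4). That puts its earliest start at hour 22; it finishes at 22 + 8 = hour 30.
All tasks are finished once the last one completes. Finish times: Milling at 2, Mashing at 8, Lautering at 8, The boil at 4, Chilling at 14, Pitching at 22, Conditioning at 30. The latest is hour 30.

30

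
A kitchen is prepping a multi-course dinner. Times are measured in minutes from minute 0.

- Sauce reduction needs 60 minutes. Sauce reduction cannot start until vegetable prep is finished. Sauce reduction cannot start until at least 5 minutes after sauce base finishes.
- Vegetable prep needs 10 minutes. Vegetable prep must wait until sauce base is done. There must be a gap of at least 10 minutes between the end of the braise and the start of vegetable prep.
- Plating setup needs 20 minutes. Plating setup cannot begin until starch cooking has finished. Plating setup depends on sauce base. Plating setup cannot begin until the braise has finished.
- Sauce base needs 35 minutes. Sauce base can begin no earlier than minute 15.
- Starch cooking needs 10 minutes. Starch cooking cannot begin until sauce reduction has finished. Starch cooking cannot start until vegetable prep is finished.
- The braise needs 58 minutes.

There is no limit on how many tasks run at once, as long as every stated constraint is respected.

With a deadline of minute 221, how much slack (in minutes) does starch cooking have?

53

Nothing blocks the braise, so it runs from minute 0 to minute 58.
Sauce base waits on its own release at minute 15, so it starts at minute 15 and finishes at 15 + 35 = minute 50.
Vegetable prep has to wait for sauce base (finishes minute 50); the braise (finishes minute 58, plus 10-minute gap → minute 68). The latest of these is minute 68, so vegetable prep runs minute 68 to 68 + 10 = minute 78.
Sauce reduction needs all of vegetable prep (finishes minute 78); sauce base (finishes minute 50, plus 5-minute gap → minute 55). That puts its earliest start at minute 78; it finishes at 78 + 60 = minute 138.
Starch cooking has to wait for sauce reduction (finishes minute 138); vegetable prep (finishes minute 78). The latest of these is minute 138, so starch cooking runs minute 138 to 138 + 10 = minute 148.

Working backward from the deadline:
Nothing follows plating setup; the deadline of minute 221 is its only limit. It must start by 221 − 20 = minute 201.
Since plating setup (must start by minute 201) depends on it, starch cooking must finish by minute 201. Backing off its 10-minute duration gives a latest start of minute 191.
So starch cooking can start as early as minute 138 and as late as minute 191, giving 191 − 138 = 53 minutes of slack.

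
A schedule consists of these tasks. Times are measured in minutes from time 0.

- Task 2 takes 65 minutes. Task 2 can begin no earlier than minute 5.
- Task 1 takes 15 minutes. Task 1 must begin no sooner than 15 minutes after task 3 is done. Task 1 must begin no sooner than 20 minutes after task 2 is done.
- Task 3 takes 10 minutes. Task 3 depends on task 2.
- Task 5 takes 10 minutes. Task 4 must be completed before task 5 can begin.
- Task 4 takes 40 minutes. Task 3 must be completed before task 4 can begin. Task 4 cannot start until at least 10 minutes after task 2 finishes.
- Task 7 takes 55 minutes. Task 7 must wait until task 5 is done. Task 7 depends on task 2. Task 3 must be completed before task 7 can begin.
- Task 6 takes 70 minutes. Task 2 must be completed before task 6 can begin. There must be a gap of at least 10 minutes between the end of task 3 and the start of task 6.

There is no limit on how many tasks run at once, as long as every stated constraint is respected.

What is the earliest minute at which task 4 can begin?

Task 2 cannot begin until its own release at minute 5. It runs from minute 5 to 5 + 65 = minute 70.
Task 3 cannot begin until task 2 (finishes minute 70). It runs from minute 70 to 70 + 10 = minute 80.
Task 4 waits on task 3 (finishes minute 80); task 2 (finishes minute 70, plus 10-minute gap → minute 80). The latest of these is minute 80, which is the earliest task 4 can start.

80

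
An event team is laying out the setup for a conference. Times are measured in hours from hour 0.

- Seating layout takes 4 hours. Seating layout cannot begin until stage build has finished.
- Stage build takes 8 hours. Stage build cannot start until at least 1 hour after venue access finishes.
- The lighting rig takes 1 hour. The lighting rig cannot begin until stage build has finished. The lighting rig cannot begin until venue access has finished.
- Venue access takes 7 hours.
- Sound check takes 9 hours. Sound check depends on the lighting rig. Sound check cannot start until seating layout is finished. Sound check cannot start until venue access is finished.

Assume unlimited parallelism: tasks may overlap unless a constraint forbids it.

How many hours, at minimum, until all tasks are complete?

Venue access can start immediately at hour 0; it finishes at hour 7.
Stage build cannot begin until venue access (finishes hour 7, plus 1-hour gap → hour 8). It runs from hour 8 to 8 + 8 = hour 16.
Seating layout waits on stage build (finishes hour 16), so it starts at hour 16 and finishes at 16 + 4 = hour 20.
The lighting rig cannot start until stage build (finishes hour 16); venue access (finishes hour 7). The controlling bound is hour 16, so the lighting rig finishes at 16 + 1 = hour 17.
Sound check cannot start until the lighting rig (finishes hour 17); seating layout (finishes hour 20); venue access (finishes hour 7). The controlling bound is hour 20, so sound check finishes at 20 + 9 = hour 29.
All tasks are finished once the last one completes. Finish times: Venue access at 7, Stage build at 16, The lighting rig at 17, Seating layout at 20, Sound check at 29. The latest is hour 29.

29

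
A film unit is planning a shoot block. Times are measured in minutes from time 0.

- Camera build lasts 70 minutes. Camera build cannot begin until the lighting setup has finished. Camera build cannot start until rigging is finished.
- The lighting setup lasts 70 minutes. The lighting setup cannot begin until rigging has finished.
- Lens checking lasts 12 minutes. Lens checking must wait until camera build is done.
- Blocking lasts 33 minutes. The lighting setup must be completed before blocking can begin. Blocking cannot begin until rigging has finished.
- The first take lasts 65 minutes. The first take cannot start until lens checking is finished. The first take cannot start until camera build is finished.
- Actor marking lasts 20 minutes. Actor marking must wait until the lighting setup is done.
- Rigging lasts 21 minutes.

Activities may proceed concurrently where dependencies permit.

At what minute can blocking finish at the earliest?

Rigging can start immediately at minute 0; it finishes at minute 21.
The lighting setup cannot begin until rigging (finishes minute 21). It runs from minute 21 to 21 + 70 = minute 91.
For blocking: the lighting setup (finishes minute 91); rigging (finishes minute 21). Taking the maximum gives a start of minute 91, and it finishes at 91 + 33 = minute 124.

124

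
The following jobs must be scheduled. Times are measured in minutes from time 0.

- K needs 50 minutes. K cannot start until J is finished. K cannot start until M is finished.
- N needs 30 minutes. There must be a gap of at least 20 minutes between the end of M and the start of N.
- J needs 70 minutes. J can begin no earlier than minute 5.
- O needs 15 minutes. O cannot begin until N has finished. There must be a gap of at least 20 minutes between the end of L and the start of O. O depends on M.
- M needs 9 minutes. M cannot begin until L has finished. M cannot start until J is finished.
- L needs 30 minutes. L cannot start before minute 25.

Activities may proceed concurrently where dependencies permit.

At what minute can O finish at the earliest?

After its own release at minute 25, L can start at minute 25 and finishes at minute 55.
J waits on its own release at minute 5, so it starts at minute 5 and finishes at 5 + 70 = minute 75.
M needs all of L (finishes minute 55); J (finishes minute 75). That puts its earliest start at minute 75; it finishes at 75 + 9 = minute 84.
N waits on M (finishes minute 84, plus 20-minute gap → minute 104), so it starts at minute 104 and finishes at 104 + 30 = minute 134.
O needs all of N (finishes minute 134); L (finishes minute 55, plus 20-minute gap → minute 75); M (finishes minute 84). That puts its earliest start at minute 134; it finishes at 134 + 15 = minute 149.

149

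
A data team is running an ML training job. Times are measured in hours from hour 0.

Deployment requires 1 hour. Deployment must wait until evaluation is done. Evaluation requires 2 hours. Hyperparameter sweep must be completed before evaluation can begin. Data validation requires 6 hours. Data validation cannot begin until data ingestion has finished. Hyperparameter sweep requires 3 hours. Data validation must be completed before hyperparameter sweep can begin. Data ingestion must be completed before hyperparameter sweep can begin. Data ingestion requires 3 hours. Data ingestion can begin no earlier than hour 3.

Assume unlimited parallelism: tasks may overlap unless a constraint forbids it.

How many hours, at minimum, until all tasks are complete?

18

After its own release at hour 3, data ingestion can start at hour 3 and finishes at hour 6.
Data validation cannot begin until data ingestion (finishes hour 6). It runs from hour 6 to 6 + 6 = hour 12.
For hyperparameter sweep: data validation (finishes hour 12); data ingestion (finishes hour 6). Taking the maximum gives a start of hour 12, and it finishes at 12 + 3 = hour 15.
Evaluation cannot begin until hyperparameter sweep (finishes hour 15). It runs from hour 15 to 15 + 2 = hour 17.
After evaluation (finishes hour 17), deployment can start at hour 17 and finishes at hour 18.
All tasks are finished once the last one completes. Finish times: Data ingestion at 6, Data validation at 12, Hyperparameter sweep at 15, Evaluation at 17, Deployment at 18. The latest is hour 18.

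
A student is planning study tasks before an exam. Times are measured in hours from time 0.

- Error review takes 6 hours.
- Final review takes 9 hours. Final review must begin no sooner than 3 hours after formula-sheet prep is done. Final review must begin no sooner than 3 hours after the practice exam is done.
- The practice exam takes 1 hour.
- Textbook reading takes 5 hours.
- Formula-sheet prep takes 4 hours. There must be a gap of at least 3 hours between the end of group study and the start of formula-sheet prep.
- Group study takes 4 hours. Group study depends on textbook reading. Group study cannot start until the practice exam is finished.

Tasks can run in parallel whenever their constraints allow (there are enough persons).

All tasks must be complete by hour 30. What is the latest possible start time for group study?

To finish by hour 30, final review (duration 9) must start no later than hour 21.
Since final review (must start by hour 21, minus 3-hour gap → hour 18) depends on it, formula-sheet prep must finish by hour 18. Backing off its 4-hour duration gives a latest start of hour 14.
Group study must finish before formula-sheet prep (must start by hour 14, minus 3-hour gap → hour 11). With a 4-hour duration, group study must start by 11 − 4 = hour 7.

7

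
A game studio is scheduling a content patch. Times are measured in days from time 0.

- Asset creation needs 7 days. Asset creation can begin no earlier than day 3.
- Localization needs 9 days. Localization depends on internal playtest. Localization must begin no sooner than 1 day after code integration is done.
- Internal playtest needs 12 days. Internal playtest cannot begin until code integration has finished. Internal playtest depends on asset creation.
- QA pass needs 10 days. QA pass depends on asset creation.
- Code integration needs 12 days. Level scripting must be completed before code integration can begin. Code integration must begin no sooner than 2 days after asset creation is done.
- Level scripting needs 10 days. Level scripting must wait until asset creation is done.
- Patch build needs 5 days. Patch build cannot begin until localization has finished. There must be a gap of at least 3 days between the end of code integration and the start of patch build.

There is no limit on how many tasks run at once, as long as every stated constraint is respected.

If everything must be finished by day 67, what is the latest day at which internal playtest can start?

41

Nothing follows patch build; the deadline of day 67 is its only limit. It must start by 67 − 5 = day 62.
Localization has to be done before patch build (must start by day 62). That means finishing by day 62, i.e. starting by 62 − 9 = day 53.
Internal playtest feeds into localization (must start by day 53); so internal playtest must finish by day 53 and therefore start by day 41.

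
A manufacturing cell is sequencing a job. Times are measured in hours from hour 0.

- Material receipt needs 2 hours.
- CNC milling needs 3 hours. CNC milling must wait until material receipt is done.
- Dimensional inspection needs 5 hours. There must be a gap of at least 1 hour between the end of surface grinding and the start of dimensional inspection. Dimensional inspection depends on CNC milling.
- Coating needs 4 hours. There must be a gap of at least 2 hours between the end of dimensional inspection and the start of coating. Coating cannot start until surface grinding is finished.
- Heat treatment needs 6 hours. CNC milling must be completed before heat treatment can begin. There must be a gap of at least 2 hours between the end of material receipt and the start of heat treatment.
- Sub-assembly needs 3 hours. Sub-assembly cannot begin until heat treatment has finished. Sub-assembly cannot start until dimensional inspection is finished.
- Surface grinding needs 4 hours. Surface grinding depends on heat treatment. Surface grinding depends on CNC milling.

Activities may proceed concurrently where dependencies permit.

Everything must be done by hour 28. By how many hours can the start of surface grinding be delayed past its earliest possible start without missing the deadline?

Material receipt has no prerequisites, so it starts at hour 0 and finishes at hour 2.
After material receipt (finishes hour 2), CNC milling can start at hour 2 and finishes at hour 5.
For heat treatment: CNC milling (finishes hour 5); material receipt (finishes hour 2, plus 2-hour gap → hour 4). Taking the maximum gives a start of hour 5, and it finishes at 5 + 6 = hour 11.
For surface grinding: heat treatment (finishes hour 11); CNC milling (finishes hour 5). Taking the maximum gives a start of hour 11, and it finishes at 11 + 4 = hour 15.

Working backward from the deadline:
Coating has no dependents, so it just needs to finish by hour 28. Starting by 28 − 4 = hour 24 achieves that.
Sub-assembly has no dependents, so it just needs to finish by hour 28. Starting by 28 − 3 = hour 25 achieves that.
Dimensional inspection feeds coating (must start by hour 24, minus 2-hour gap → hour 22); sub-assembly (must start by hour 25). Taking the minimum, dimensional inspection must finish by hour 22 and start by 22 − 5 = hour 17.
Surface grinding feeds dimensional inspection (must start by hour 17, minus 1-hour gap → hour 16); coating (must start by hour 24). Taking the minimum, surface grinding must finish by hour 16 and start by 16 − 4 = hour 12.
So surface grinding can start as early as hour 11 and as late as hour 12, giving 12 − 11 = 1 hour of slack.

1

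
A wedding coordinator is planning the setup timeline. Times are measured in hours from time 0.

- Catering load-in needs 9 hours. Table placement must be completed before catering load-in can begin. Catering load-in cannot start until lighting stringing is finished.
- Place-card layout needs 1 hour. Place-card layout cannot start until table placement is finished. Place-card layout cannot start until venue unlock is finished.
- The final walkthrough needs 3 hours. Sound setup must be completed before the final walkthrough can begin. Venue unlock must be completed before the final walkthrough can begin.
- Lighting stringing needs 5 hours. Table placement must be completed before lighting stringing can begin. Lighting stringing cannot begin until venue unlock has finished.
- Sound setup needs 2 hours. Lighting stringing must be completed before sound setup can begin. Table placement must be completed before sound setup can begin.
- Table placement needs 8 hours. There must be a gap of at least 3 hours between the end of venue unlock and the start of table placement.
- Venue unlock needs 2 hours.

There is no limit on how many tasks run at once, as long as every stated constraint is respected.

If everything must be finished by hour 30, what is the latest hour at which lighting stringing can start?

The final walkthrough must finish by hour 30; it takes 3 hours, so it must start by 30 − 3 = hour 27.
Sound setup feeds into the final walkthrough (must start by hour 27); so sound setup must finish by hour 27 and therefore start by hour 25.
Catering load-in must finish by hour 30; it takes 9 hours, so it must start by 30 − 9 = hour 21.
Lighting stringing has several dependents: sound setup (must start by hour 25); catering load-in (must start by hour 21). The earliest of those limits is hour 21, so lighting stringing must start by 21 − 5 = hour 16.

16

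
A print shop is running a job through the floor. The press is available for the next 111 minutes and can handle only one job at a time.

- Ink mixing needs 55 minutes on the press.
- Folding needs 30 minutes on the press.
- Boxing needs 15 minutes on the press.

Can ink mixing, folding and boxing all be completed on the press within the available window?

Running back to back, the jobs need 55 + 30 + 15 = 100 minutes on the press.
Since 100 ≤ 111, they fit within the window.

Yes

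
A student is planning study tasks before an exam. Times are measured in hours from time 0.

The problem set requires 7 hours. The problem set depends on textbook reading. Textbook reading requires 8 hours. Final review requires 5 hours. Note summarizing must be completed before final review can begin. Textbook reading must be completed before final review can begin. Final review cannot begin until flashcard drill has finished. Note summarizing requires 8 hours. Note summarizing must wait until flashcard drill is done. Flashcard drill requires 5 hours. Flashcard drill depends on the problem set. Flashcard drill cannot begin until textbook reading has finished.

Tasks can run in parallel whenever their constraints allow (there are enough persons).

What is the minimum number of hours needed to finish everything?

33

Nothing blocks textbook reading, so it runs from hour 0 to hour 8.
The problem set cannot begin until textbook reading (finishes hour 8). It runs from hour 8 to 8 + 7 = hour 15.
Flashcard drill cannot start until the problem set (finishes hour 15); textbook reading (finishes hour 8). The controlling bound is hour 15, so flashcard drill finishes at 15 + 5 = hour 20.
After flashcard drill (finishes hour 20), note summarizing can start at hour 20 and finishes at hour 28.
For final review: note summarizing (finishes hour 28); textbook reading (finishes hour 8); flashcard drill (finishes hour 20). Taking the maximum gives a start of hour 28, and it finishes at 28 + 5 = hour 33.
All tasks are finished once the last one completes. Finish times: Textbook reading at 8, The problem set at 15, Flashcard drill at 20, Note summarizing at 28, Final review at 33. The latest is hour 33.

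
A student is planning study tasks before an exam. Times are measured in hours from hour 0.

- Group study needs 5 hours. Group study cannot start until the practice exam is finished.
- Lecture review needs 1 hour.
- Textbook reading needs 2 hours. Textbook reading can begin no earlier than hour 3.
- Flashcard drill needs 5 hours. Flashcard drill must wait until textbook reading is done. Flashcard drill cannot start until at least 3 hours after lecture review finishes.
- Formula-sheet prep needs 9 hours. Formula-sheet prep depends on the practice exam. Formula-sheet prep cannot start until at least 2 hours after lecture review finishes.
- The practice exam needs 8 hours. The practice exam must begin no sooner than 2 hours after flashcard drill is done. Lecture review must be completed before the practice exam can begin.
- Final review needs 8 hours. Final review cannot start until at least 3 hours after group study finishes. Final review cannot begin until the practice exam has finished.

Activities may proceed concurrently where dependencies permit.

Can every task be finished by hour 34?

No

Nothing blocks lecture review, so it runs from hour 0 to hour 1.
After its own release at hour 3, textbook reading can start at hour 3 and finishes at hour 5.
For flashcard drill: textbook reading (finishes hour 5); lecture review (finishes hour 1, plus 3-hour gap → hour 4). Taking the maximum gives a start of hour 5, and it finishes at 5 + 5 = hour 10.
The practice exam cannot start until flashcard drill (finishes hour 10, plus 2-hour gap → hour 12); lecture review (finishes hour 1). The controlling bound is hour 12, so the practice exam finishes at 12 + 8 = hour 20.
For formula-sheet prep: the practice exam (finishes hour 20); lecture review (finishes hour 1, plus 2-hour gap → hour 3). Taking the maximum gives a start of hour 20, and it finishes at 20 + 9 = hour 29.
After the practice exam (finishes hour 20), group study can start at hour 20 and finishes at hour 25.
Final review has to wait for group study (finishes hour 25, plus 3-hour gap → hour 28); the practice exam (finishes hour 20). The latest of these is hour 28, so final review runs hour 28 to 28 + 8 = hour 36.
The earliest everything can be done is hour 36, which is after the deadline of 34, so it is not possible.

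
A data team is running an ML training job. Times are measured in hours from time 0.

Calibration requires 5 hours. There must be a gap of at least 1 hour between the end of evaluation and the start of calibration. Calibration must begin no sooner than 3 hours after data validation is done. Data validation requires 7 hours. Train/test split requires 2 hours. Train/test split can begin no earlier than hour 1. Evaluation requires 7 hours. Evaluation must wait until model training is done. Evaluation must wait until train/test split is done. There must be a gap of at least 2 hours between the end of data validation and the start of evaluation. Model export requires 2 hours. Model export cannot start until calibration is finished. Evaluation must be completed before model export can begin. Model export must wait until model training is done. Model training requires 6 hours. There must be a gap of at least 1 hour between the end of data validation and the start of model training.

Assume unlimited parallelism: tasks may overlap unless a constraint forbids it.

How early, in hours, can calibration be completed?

27

Train/test split cannot begin until its own release at hour 1. It runs from hour 1 to 1 + 2 = hour 3.
Data validation has no prerequisites, so it starts at hour 0 and finishes at hour 7.
After data validation (finishes hour 7, plus 1-hour gap → hour 8), model training can start at hour 8 and finishes at hour 14.
Evaluation cannot start until model training (finishes hour 14); train/test split (finishes hour 3); data validation (finishes hour 7, plus 2-hour gap → hour 9). The controlling bound is hour 14, so evaluation finishes at 14 + 7 = hour 21.
Calibration cannot start until evaluation (finishes hour 21, plus 1-hour gap → hour 22); data validation (finishes hour 7, plus 3-hour gap → hour 10). The controlling bound is hour 22, so calibration finishes at 22 + 5 = hour 27.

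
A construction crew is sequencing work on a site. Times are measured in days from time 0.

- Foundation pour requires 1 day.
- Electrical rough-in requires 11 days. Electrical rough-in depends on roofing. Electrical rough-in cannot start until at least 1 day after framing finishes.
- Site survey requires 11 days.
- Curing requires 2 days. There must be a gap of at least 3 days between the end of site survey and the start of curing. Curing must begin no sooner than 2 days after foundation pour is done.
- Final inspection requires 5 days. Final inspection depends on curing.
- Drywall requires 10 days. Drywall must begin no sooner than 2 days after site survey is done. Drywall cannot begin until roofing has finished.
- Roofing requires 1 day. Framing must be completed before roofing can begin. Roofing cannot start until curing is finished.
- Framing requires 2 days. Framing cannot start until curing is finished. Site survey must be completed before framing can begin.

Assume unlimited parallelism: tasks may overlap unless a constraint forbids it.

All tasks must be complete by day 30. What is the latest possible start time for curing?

14

To finish by day 30, electrical rough-in (duration 11) must start no later than day 19.
Drywall must finish by day 30; it takes 10 days, so it must start by 30 − 10 = day 20.
Roofing must finish in time for electrical rough-in (must start by day 19); drywall (must start by day 20). The tightest is day 19, so roofing must start by 19 − 1 = day 18.
Framing has several dependents: roofing (must start by day 18); electrical rough-in (must start by day 19, minus 1-day gap → day 18). The earliest of those limits is day 18, so framing must start by 18 − 2 = day 16.
Final inspection has no dependents, so it just needs to finish by day 30. Starting by 30 − 5 = day 25 achieves that.
Curing must finish in time for framing (must start by day 16); roofing (must start by day 18); final inspection (must start by day 25). The tightest is day 16, so curing must start by 16 − 2 = day 14.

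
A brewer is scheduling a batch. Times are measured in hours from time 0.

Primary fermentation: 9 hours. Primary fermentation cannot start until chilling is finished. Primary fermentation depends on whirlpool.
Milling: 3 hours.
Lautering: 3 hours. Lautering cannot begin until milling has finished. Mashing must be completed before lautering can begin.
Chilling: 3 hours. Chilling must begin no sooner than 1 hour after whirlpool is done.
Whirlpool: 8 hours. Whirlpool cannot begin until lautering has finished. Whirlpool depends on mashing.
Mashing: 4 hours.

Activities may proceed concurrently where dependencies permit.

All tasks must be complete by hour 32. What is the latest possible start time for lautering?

8

Primary fermentation must finish by hour 32; it takes 9 hours, so it must start by 32 − 9 = hour 23.
Since primary fermentation (must start by hour 23) depends on it, chilling must finish by hour 23. Backing off its 3-hour duration gives a latest start of hour 20.
Whirlpool has several dependents: chilling (must start by hour 20, minus 1-hour gap → hour 19); primary fermentation (must start by hour 23). The earliest of those limits is hour 19, so whirlpool must start by 19 − 8 = hour 11.
Lautering has to be done before whirlpool (must start by hour 11). That means finishing by hour 11, i.e. starting by 11 − 3 = hour 8.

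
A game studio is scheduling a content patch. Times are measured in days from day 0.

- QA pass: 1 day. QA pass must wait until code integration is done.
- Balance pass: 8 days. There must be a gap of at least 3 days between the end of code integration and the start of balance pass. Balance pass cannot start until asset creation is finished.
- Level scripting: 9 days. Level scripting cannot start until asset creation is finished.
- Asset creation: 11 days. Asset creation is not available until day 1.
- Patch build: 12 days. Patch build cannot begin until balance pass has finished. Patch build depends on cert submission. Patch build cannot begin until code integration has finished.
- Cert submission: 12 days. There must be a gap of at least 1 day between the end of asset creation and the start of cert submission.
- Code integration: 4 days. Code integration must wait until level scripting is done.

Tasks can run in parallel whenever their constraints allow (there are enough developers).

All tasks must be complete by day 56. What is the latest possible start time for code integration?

Patch build must finish by day 56; it takes 12 days, so it must start by 56 − 12 = day 44.
Since patch build (must start by day 44) depends on it, balance pass must finish by day 44. Backing off its 8-day duration gives a latest start of day 36.
To finish by day 56, QA pass (duration 1) must start no later than day 55.
For code integration: balance pass (must start by day 36, minus 3-day gap → day 33); QA pass (must start by day 55); patch build (must start by day 44). The most restrictive is day 33; with a 4-day duration, code integration must start by day 29.

29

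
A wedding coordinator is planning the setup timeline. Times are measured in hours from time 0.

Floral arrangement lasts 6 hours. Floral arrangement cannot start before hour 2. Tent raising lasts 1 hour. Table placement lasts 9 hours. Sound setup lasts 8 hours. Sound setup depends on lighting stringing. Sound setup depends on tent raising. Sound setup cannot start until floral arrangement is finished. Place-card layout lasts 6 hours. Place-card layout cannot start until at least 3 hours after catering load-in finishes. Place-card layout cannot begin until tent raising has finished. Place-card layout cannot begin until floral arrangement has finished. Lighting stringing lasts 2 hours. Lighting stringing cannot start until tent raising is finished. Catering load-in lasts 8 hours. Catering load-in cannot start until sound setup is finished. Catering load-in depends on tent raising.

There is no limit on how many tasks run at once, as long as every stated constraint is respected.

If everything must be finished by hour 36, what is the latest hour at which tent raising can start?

8

Place-card layout has no dependents, so it just needs to finish by hour 36. Starting by 36 − 6 = hour 30 achieves that.
Catering load-in has to be done before place-card layout (must start by hour 30, minus 3-hour gap → hour 27). That means finishing by hour 27, i.e. starting by 27 − 8 = hour 19.
Sound setup feeds into catering load-in (must start by hour 19); so sound setup must finish by hour 19 and therefore start by hour 11.
Lighting stringing has to be done before sound setup (must start by hour 11). That means finishing by hour 11, i.e. starting by 11 − 2 = hour 9.
Tent raising has several dependents: lighting stringing (must start by hour 9); sound setup (must start by hour 11); catering load-in (must start by hour 19); place-card layout (must start by hour 30). The earliest of those limits is hour 9, so tent raising must start by 9 − 1 = hour 8.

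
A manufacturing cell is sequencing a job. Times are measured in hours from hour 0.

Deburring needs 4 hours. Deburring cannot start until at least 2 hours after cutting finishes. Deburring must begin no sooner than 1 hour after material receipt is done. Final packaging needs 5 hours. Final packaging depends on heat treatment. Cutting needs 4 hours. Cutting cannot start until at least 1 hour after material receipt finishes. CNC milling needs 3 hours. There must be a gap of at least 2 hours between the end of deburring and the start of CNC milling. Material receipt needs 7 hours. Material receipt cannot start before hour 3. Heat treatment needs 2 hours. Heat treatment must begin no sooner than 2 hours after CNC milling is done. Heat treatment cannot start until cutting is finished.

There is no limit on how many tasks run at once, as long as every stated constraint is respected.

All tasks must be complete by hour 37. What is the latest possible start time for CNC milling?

Final packaging must finish by hour 37; it takes 5 hours, so it must start by 37 − 5 = hour 32.
Since final packaging (must start by hour 32) depends on it, heat treatment must finish by hour 32. Backing off its 2-hour duration gives a latest start of hour 30.
Since heat treatment (must start by hour 30, minus 2-hour gap → hour 28) depends on it, CNC milling must finish by hour 28. Backing off its 3-hour duration gives a latest start of hour 25.

25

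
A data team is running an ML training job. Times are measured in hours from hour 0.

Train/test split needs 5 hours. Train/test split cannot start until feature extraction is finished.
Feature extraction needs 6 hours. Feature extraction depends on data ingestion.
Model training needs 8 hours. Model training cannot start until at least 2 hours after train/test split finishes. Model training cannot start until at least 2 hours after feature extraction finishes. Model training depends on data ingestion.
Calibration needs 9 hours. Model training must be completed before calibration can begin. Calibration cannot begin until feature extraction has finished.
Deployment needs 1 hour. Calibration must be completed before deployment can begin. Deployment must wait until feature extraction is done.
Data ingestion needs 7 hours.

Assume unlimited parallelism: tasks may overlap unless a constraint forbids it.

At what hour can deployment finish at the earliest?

Data ingestion can start immediately at hour 0; it finishes at hour 7.
After data ingestion (finishes hour 7), feature extraction can start at hour 7 and finishes at hour 13.
Train/test split cannot begin until feature extraction (finishes hour 13). It runs from hour 13 to 13 + 5 = hour 18.
Model training cannot start until train/test split (finishes hour 18, plus 2-hour gap → hour 20); feature extraction (finishes hour 13, plus 2-hour gap → hour 15); data ingestion (finishes hour 7). The controlling bound is hour 20, so model training finishes at 20 + 8 = hour 28.
Calibration cannot start until model training (finishes hour 28); feature extraction (finishes hour 13). The controlling bound is hour 28, so calibration finishes at 28 + 9 = hour 37.
For deployment: calibration (finishes hour 37); feature extraction (finishes hour 13). Taking the maximum gives a start of hour 37, and it finishes at 37 + 1 = hour 38.

38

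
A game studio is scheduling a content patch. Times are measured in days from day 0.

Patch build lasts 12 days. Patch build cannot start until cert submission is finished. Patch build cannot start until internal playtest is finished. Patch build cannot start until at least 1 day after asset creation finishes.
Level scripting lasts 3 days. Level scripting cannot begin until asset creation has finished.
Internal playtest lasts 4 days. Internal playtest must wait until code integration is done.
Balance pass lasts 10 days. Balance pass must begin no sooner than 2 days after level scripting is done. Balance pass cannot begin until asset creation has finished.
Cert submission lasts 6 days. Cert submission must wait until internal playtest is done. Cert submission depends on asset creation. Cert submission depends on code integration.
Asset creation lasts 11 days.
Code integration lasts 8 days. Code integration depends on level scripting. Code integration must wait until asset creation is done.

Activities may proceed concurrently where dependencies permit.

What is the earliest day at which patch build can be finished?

Asset creation has no prerequisites, so it starts at day 0 and finishes at day 11.
Level scripting waits on asset creation (finishes day 11), so it starts at day 11 and finishes at 11 + 3 = day 14.
Code integration cannot start until level scripting (finishes day 14); asset creation (finishes day 11). The controlling bound is day 14, so code integration finishes at 14 + 8 = day 22.
Internal playtest cannot begin until code integration (finishes day 22). It runs from day 22 to 22 + 4 = day 26.
Cert submission has to wait for internal playtest (finishes day 26); asset creation (finishes day 11); code integration (finishes day 22). The latest of these is day 26, so cert submission runs day 26 to 26 + 6 = day 32.
Patch build cannot start until cert submission (finishes day 32); internal playtest (finishes day 26); asset creation (finishes day 11, plus 1-day gap → day 12). The controlling bound is day 32, so patch build finishes at 32 + 12 = day 44.

44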